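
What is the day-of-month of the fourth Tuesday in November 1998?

November 1, 1998 is a Sunday, so the first Tuesday is the 3rd.
The fourth Tuesday is 3 + 21 = 24.

24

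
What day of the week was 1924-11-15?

January 1, 1924 is a Tuesday.
November 15 is day 320 of the year, i.e. 319 days after Jan 1.
319 mod 7 = 4, so advance 4 weekdays from Tuesday: Saturday.

Saturday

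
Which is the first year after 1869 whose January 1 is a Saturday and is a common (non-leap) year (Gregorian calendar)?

Jan 1 advances by 2 weekdays after a leap year and by 1 after a common year.
1869: Jan 1 is Friday.
1870: Saturday
1870 begins on a Saturday and is a common year.

1870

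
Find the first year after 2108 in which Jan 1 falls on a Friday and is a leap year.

Jan 1 advances by 2 weekdays after a leap year and by 1 after a common year.
2108: Jan 1 is Sunday (leap).
2109: Tuesday
2110: Wednesday
2111: Thursday
2112: Friday (leap)
2112 begins on a Friday and is a leap year.

2112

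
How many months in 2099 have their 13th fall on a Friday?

3

Check the 13th of each month of 2099: Jan 13: Tue, Feb 13: Fri, Mar 13: Fri, Apr 13: Mon, May 13: Wed, Jun 13: Sat, Jul 13: Mon, Aug 13: Thu, Sep 13: Sun, Oct 13: Tue, Nov 13: Fri, Dec 13: Sun.
Friday occurs in February, March, November — 3 months.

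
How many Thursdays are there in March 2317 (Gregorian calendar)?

March 2317 has 31 days and begins on Thursday.
The first Thursday is March 1.
Thursdays fall on 1, 8, 15, 22, 29 — that's 5.

5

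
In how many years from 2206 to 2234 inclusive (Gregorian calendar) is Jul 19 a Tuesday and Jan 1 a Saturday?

Check each year's weekday for Jul 19 and Jan 1:
  2206: Sat/Wed  2207: Sun/Thu  2208: Tue/Fri  2209: Wed/Sun  2210: Thu/Mon  2211: Fri/Tue  2212: Sun/Wed  2213: Mon/Fri  2214: Tue/Sat ✓  2215: Wed/Sun  2216: Fri/Mon  2217: Sat/Wed  2218: Sun/Thu  2219: Mon/Fri  2220: Wed/Sat  2221: Thu/Mon  2222: Fri/Tue  2223: Sat/Wed  2224: Mon/Thu  2225: Tue/Sat ✓  2226: Wed/Sun  2227: Thu/Mon  2228: Sat/Tue  2229: Sun/Thu  2230: Mon/Fri  2231: Tue/Sat ✓  2232: Thu/Sun  2233: Fri/Tue  2234: Sat/Wed
Both conditions hold in: 2214, 2225, 2231 — 3.

3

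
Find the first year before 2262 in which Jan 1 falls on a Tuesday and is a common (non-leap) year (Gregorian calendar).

2261

Jan 1 advances by 2 weekdays after a leap year and by 1 after a common year.
2262: Jan 1 is Wednesday.
2261: Tuesday
2261 begins on a Tuesday and is a common year.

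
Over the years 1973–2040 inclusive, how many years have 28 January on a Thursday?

Track 28 January's weekday year by year (advancing +1, or +2 across a Feb 29):
  1973: Sun  1974: Mon (+1)  1975: Tue (+1)  1976: Wed (+1)  1977: Fri (+2)
  1978: Sat (+1)  1979: Sun (+1)  1980: Mon (+1)  1981: Wed (+2)  1982: Thu (+1) ✓
  1983: Fri (+1)  1984: Sat (+1)  1985: Mon (+2)  1986: Tue (+1)  … (40 more years) …
  2027: Thu (+1) ✓  2028: Fri (+1)  2029: Sun (+2)  2030: Mon (+1)  2031: Tue (+1)
  2032: Wed (+1)  2033: Fri (+2)  2034: Sat (+1)  2035: Sun (+1)  2036: Mon (+1)
  2037: Wed (+2)  2038: Thu (+1) ✓  2039: Fri (+1)  2040: Sat (+1)
Thursday years: 1982, 1988, 1993, 1999, 2010, 2016, 2021, 2027, 2038 — 9 in total.

9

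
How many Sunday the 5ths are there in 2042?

2

Check the 5th of each month of 2042: Jan 5: Sun, Feb 5: Wed, Mar 5: Wed, Apr 5: Sat, May 5: Mon, Jun 5: Thu, Jul 5: Sat, Aug 5: Tue, Sep 5: Fri, Oct 5: Sun, Nov 5: Wed, Dec 5: Fri.
Sunday occurs in January, October — 2 months.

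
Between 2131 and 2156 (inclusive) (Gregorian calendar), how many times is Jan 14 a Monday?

Track Jan 14's weekday year by year (advancing +1, or +2 across a Feb 29):
  2131: Sun  2132: Mon (+1) ✓  2133: Wed (+2)  2134: Thu (+1)  2135: Fri (+1)
  2136: Sat (+1)  2137: Mon (+2) ✓  2138: Tue (+1)  2139: Wed (+1)  2140: Thu (+1)
  2141: Sat (+2)  2142: Sun (+1)  2143: Mon (+1) ✓  2144: Tue (+1)  2145: Thu (+2)
  2146: Fri (+1)  2147: Sat (+1)  2148: Sun (+1)  2149: Tue (+2)  2150: Wed (+1)
  2151: Thu (+1)  2152: Fri (+1)  2153: Sun (+2)  2154: Mon (+1) ✓  2155: Tue (+1)
  2156: Wed (+1)
Monday years: 2132, 2137, 2143, 2154 — 4 in total.

4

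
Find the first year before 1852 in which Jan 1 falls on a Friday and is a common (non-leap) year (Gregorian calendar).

Jan 1 advances by 2 weekdays after a leap year and by 1 after a common year.
1852: Jan 1 is Thursday (leap).
1851: Wednesday
1850: Tuesday
1849: Monday
1848: Saturday (leap)
1847: Friday
1847 begins on a Friday and is a common year.

1847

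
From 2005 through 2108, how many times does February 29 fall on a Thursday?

Leap years in 2005–2108: 25 of them.
Feb 29 weekday advances by 5 (mod 7) from one leap year to the next four years later (or differs when a century non-leap intervenes).
Leap-day weekdays: 2008:Fri 2012:Wed 2016:Mon 2020:Sat 2024:Thu✓ 2028:Tue 2032:Sun 2036:Fri 2040:Wed 2044:Mon 2048:Sat 2052:Thu✓ 2056:Tue 2060:Sun 2064:Fri 2068:Wed 2072:Mon 2076:Sat 2080:Thu✓ 2084:Tue 2088:Sun 2092:Fri 2096:Wed 2104:Fri 2108:Wed
Thursday: 2024, 2052, 2080 → 3.

3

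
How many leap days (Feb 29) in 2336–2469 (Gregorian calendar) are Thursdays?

5

Leap years in 2336–2469: 34 of them.
Feb 29 weekday advances by 5 (mod 7) from one leap year to the next four years later (or differs when a century non-leap intervenes).
Leap-day weekdays: 2336:Sat 2340:Thu✓ 2344:Tue 2348:Sun 2352:Fri 2356:Wed 2360:Mon 2364:Sat 2368:Thu✓ 2372:Tue 2376:Sun 2380:Fri 2384:Wed …(8 more)… 2420:Sat 2424:Thu✓ 2428:Tue 2432:Sun 2436:Fri 2440:Wed 2444:Mon 2448:Sat 2452:Thu✓ 2456:Tue 2460:Sun 2464:Fri 2468:Wed
Thursday: 2340, 2368, 2396, 2424, 2452 → 5.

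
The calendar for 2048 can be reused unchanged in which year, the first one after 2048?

Two years share a calendar iff Jan 1 falls on the same weekday and both are leap or both are common. 2048: Jan 1 is Wednesday, leap year.
2049: Jan 1 Friday, common
2050: Jan 1 Saturday, common
2051: Jan 1 Sunday, common
2052: Jan 1 Monday, leap
2053: Jan 1 Wednesday, common
2054: Jan 1 Thursday, common
2055: Jan 1 Friday, common
2056: Jan 1 Saturday, leap
2057: Jan 1 Monday, common
2058: Jan 1 Tuesday, common
2059: Jan 1 Wednesday, common
2060: Jan 1 Thursday, leap
2061: Jan 1 Saturday, common
2062: Jan 1 Sunday, common
2063: Jan 1 Monday, common
2064: Jan 1 Tuesday, leap
2065: Jan 1 Thursday, common
2066: Jan 1 Friday, common
2067: Jan 1 Saturday, common
2068: Jan 1 Sunday, leap
2069: Jan 1 Tuesday, common
2070: Jan 1 Wednesday, common
2071: Jan 1 Thursday, common
2072: Jan 1 Friday, leap
2073: Jan 1 Sunday, common
2074: Jan 1 Monday, common
2075: Jan 1 Tuesday, common
2076: Jan 1 Wednesday, leap
2076 matches on both conditions.

2076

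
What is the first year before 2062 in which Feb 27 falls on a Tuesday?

From one year to the next, a fixed date's weekday advances by 1, or by 2 when a Feb 29 lies between the two dates.
2062: February 27 is Monday.
2061: Sunday (−1)
2060: Friday (−2)
2059: Thursday (−1)
2058: Wednesday (−1)
2057: Tuesday (−1)
Feb 27 falls on a Tuesday in 2057.

2057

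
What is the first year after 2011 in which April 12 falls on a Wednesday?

From one year to the next, a fixed date's weekday advances by 1, or by 2 when a Feb 29 lies between the two dates.
2011: April 12 is Tuesday.
2012: Thursday (+2)
2013: Friday (+1)
2014: Saturday (+1)
2015: Sunday (+1)
2016: Tuesday (+2)
2017: Wednesday (+1)
April 12 falls on a Wednesday in 2017.

2017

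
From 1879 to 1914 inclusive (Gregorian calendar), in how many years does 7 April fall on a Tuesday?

Track 7 April's weekday year by year (advancing +1, or +2 across a Feb 29):
  1879: Mon  1880: Wed (+2)  1881: Thu (+1)  1882: Fri (+1)  1883: Sat (+1)
  1884: Mon (+2)  1885: Tue (+1) ✓  1886: Wed (+1)  1887: Thu (+1)  1888: Sat (+2)
  1889: Sun (+1)  1890: Mon (+1)  1891: Tue (+1) ✓  1892: Thu (+2)  … (8 more years) …
  1901: Sun (+1)  1902: Mon (+1)  1903: Tue (+1) ✓  1904: Thu (+2)  1905: Fri (+1)
  1906: Sat (+1)  1907: Sun (+1)  1908: Tue (+2) ✓  1909: Wed (+1)  1910: Thu (+1)
  1911: Fri (+1)  1912: Sun (+2)  1913: Mon (+1)  1914: Tue (+1) ✓
Tuesday years: 1885, 1891, 1896, 1903, 1908, 1914 — 6 in total.

6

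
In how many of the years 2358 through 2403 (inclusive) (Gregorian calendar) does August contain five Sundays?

August has 31 days; it has five Sundays when Sunday falls among the first (month-length − 28) days — i.e. when August 1 is one of Sunday/Saturday/Friday.
August 1 by year: 2358:Fri✓ 2359:Sat✓ 2360:Mon 2361:Tue 2362:Wed 2363:Thu 2364:Sat✓ 2365:Sun✓ 2366:Mon 2367:Tue 2368:Thu 2369:Fri✓ 2370:Sat✓ 2371:Sun✓ 2372:Tue …(16 more)… 2389:Tue 2390:Wed 2391:Thu 2392:Sat✓ 2393:Sun✓ 2394:Mon 2395:Tue 2396:Thu 2397:Fri✓ 2398:Sat✓ 2399:Sun✓ 2400:Tue 2401:Wed 2402:Thu 2403:Fri✓
Years with five Sundays: 2358, 2359, 2364, 2365, 2369, 2370, 2371, 2375, 2376, 2380, 2381, 2382, 2386, 2387, 2392, 2393, 2397, 2398, 2399, 2403 → 20.

20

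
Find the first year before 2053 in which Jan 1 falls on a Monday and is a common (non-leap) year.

2046

Jan 1 advances by 2 weekdays after a leap year and by 1 after a common year.
2053: Jan 1 is Wednesday.
2052: Monday (leap)
2051: Sunday
2050: Saturday
2049: Friday
2048: Wednesday (leap)
2047: Tuesday
2046: Monday
2046 begins on a Monday and is a common year.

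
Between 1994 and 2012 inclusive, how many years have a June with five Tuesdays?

5

June has 30 days; it has five Tuesdays when Tuesday falls among the first (month-length − 28) days — i.e. when June 1 is one of Tuesday/Monday.
June 1 by year: 1994:Wed 1995:Thu 1996:Sat 1997:Sun 1998:Mon✓ 1999:Tue✓ 2000:Thu 2001:Fri 2002:Sat 2003:Sun 2004:Tue✓ 2005:Wed 2006:Thu 2007:Fri 2008:Sun 2009:Mon✓ 2010:Tue✓ 2011:Wed 2012:Fri
Years with five Tuesdays: 1998, 1999, 2004, 2009, 2010 → 5.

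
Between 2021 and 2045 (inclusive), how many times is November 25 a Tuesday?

4

Track November 25's weekday year by year (advancing +1, or +2 across a Feb 29):
  2021: Thu  2022: Fri (+1)  2023: Sat (+1)  2024: Mon (+2)  2025: Tue (+1) ✓
  2026: Wed (+1)  2027: Thu (+1)  2028: Sat (+2)  2029: Sun (+1)  2030: Mon (+1)
  2031: Tue (+1) ✓  2032: Thu (+2)  2033: Fri (+1)  2034: Sat (+1)  2035: Sun (+1)
  2036: Tue (+2) ✓  2037: Wed (+1)  2038: Thu (+1)  2039: Fri (+1)  2040: Sun (+2)
  2041: Mon (+1)  2042: Tue (+1) ✓  2043: Wed (+1)  2044: Fri (+2)  2045: Sat (+1)
Tuesday years: 2025, 2031, 2036, 2042 — 4 in total.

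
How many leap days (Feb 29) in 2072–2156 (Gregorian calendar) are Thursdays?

Leap years in 2072–2156: 21 of them.
Feb 29 weekday advances by 5 (mod 7) from one leap year to the next four years later (or differs when a century non-leap intervenes).
Leap-day weekdays: 2072:Mon 2076:Sat 2080:Thu✓ 2084:Tue 2088:Sun 2092:Fri 2096:Wed 2104:Fri 2108:Wed 2112:Mon 2116:Sat 2120:Thu✓ 2124:Tue 2128:Sun 2132:Fri 2136:Wed 2140:Mon 2144:Sat 2148:Thu✓ 2152:Tue 2156:Sun
Thursday: 2080, 2120, 2148 → 3.

3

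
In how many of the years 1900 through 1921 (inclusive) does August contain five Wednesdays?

9

August has 31 days; it has five Wednesdays when Wednesday falls among the first (month-length − 28) days — i.e. when August 1 is one of Wednesday/Tuesday/Monday.
August 1 by year: 1900:Wed✓ 1901:Thu 1902:Fri 1903:Sat 1904:Mon✓ 1905:Tue✓ 1906:Wed✓ 1907:Thu 1908:Sat 1909:Sun 1910:Mon✓ 1911:Tue✓ 1912:Thu 1913:Fri 1914:Sat 1915:Sun 1916:Tue✓ 1917:Wed✓ 1918:Thu 1919:Fri 1920:Sun 1921:Mon✓
Years with five Wednesdays: 1900, 1904, 1905, 1906, 1910, 1911, 1916, 1917, 1921 → 9.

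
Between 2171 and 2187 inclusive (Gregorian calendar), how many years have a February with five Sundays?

February has 28 days (29 in leap years); it has five Sundays when Sunday falls among the first (month-length − 28) days — i.e. when February 1 is Sunday in a leap year (never in a common year).
February 1 by year: 2171:Fri 2172:Sat 2173:Mon 2174:Tue 2175:Wed 2176:Thu 2177:Sat 2178:Sun 2179:Mon 2180:Tue 2181:Thu 2182:Fri 2183:Sat 2184:Sun✓ 2185:Tue 2186:Wed 2187:Thu
Years with five Sundays: 2184 → 1.

1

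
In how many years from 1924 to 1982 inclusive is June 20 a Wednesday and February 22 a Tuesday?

Check each year's weekday for June 20 and February 22:
  1924: Fri/Fri  1925: Sat/Sun  1926: Sun/Mon  1927: Mon/Tue  1928: Wed/Wed  1929: Thu/Fri  1930: Fri/Sat  1931: Sat/Sun  1932: Mon/Mon  1933: Tue/Wed  1934: Wed/Thu  1935: Thu/Fri  1936: Sat/Sat  1937: Sun/Mon  …(31 more)…  1969: Fri/Sat  1970: Sat/Sun  1971: Sun/Mon  1972: Tue/Tue  1973: Wed/Thu  1974: Thu/Fri  1975: Fri/Sat  1976: Sun/Sun  1977: Mon/Tue  1978: Tue/Wed  1979: Wed/Thu  1980: Fri/Fri  1981: Sat/Sun  1982: Sun/Mon
Both conditions hold in: no year — 0.

0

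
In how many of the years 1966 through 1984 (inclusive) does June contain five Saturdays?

June has 30 days; it has five Saturdays when Saturday falls among the first (month-length − 28) days — i.e. when June 1 is one of Saturday/Friday.
June 1 by year: 1966:Wed 1967:Thu 1968:Sat✓ 1969:Sun 1970:Mon 1971:Tue 1972:Thu 1973:Fri✓ 1974:Sat✓ 1975:Sun 1976:Tue 1977:Wed 1978:Thu 1979:Fri✓ 1980:Sun 1981:Mon 1982:Tue 1983:Wed 1984:Fri✓
Years with five Saturdays: 1968, 1973, 1974, 1979, 1984 → 5.

5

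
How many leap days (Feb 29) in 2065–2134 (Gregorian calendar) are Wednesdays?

3

Leap years in 2065–2134: 16 of them.
Feb 29 weekday advances by 5 (mod 7) from one leap year to the next four years later (or differs when a century non-leap intervenes).
Leap-day weekdays: 2068:Wed✓ 2072:Mon 2076:Sat 2080:Thu 2084:Tue 2088:Sun 2092:Fri 2096:Wed✓ 2104:Fri 2108:Wed✓ 2112:Mon 2116:Sat 2120:Thu 2124:Tue 2128:Sun 2132:Fri
Wednesday: 2068, 2096, 2108 → 3.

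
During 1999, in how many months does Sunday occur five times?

A month of length L has five Sundays iff its first Sunday is on day ≤ L−28 (so day 1–3 in a 31-day month, 1–2 in a 30-day month, day 1 in a leap February).
Checking each month of 1999: Jan starts Fri (31d) ✓; Feb starts Mon (28d); Mar starts Mon (31d); Apr starts Thu (30d); May starts Sat (31d) ✓; Jun starts Tue (30d); Jul starts Thu (31d); Aug starts Sun (31d) ✓; Sep starts Wed (30d); Oct starts Fri (31d) ✓; Nov starts Mon (30d); Dec starts Wed (31d).
Five-Sunday months: January, May, August, October → 4.

4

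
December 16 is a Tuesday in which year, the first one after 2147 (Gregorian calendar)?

2149

From one year to the next, a fixed date's weekday advances by 1, or by 2 when a Feb 29 lies between the two dates.
2147: December 16 is Saturday.
2148: Monday (+2)
2149: Tuesday (+1)
December 16 falls on a Tuesday in 2149.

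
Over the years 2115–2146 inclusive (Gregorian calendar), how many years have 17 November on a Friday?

4

Track 17 November's weekday year by year (advancing +1, or +2 across a Feb 29):
  2115: Sun  2116: Tue (+2)  2117: Wed (+1)  2118: Thu (+1)  2119: Fri (+1) ✓
  2120: Sun (+2)  2121: Mon (+1)  2122: Tue (+1)  2123: Wed (+1)  2124: Fri (+2) ✓
  2125: Sat (+1)  2126: Sun (+1)  2127: Mon (+1)  2128: Wed (+2)  … (4 more years) …
  2133: Tue (+1)  2134: Wed (+1)  2135: Thu (+1)  2136: Sat (+2)  2137: Sun (+1)
  2138: Mon (+1)  2139: Tue (+1)  2140: Thu (+2)  2141: Fri (+1) ✓  2142: Sat (+1)
  2143: Sun (+1)  2144: Tue (+2)  2145: Wed (+1)  2146: Thu (+1)
Friday years: 2119, 2124, 2130, 2141 — 4 in total.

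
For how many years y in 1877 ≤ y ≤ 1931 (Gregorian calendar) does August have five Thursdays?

24

August has 31 days; it has five Thursdays when Thursday falls among the first (month-length − 28) days — i.e. when August 1 is one of Thursday/Wednesday/Tuesday.
August 1 by year: 1877:Wed✓ 1878:Thu✓ 1879:Fri 1880:Sun 1881:Mon 1882:Tue✓ 1883:Wed✓ 1884:Fri 1885:Sat 1886:Sun 1887:Mon 1888:Wed✓ 1889:Thu✓ 1890:Fri 1891:Sat …(25 more)… 1917:Wed✓ 1918:Thu✓ 1919:Fri 1920:Sun 1921:Mon 1922:Tue✓ 1923:Wed✓ 1924:Fri 1925:Sat 1926:Sun 1927:Mon 1928:Wed✓ 1929:Thu✓ 1930:Fri 1931:Sat
Years with five Thursdays: 1877, 1878, 1882, 1883, 1888, 1889, 1893, 1894, 1895, 1899, 1900, 1901, 1905, 1906, 1907, 1911, 1912, 1916, 1917, 1918, 1922, 1923, 1928, 1929 → 24.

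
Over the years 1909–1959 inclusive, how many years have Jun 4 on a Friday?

8

Track Jun 4's weekday year by year (advancing +1, or +2 across a Feb 29):
  1909: Fri ✓  1910: Sat (+1)  1911: Sun (+1)  1912: Tue (+2)  1913: Wed (+1)
  1914: Thu (+1)  1915: Fri (+1) ✓  1916: Sun (+2)  1917: Mon (+1)  1918: Tue (+1)
  1919: Wed (+1)  1920: Fri (+2) ✓  1921: Sat (+1)  1922: Sun (+1)  … (23 more years) …
  1946: Tue (+1)  1947: Wed (+1)  1948: Fri (+2) ✓  1949: Sat (+1)  1950: Sun (+1)
  1951: Mon (+1)  1952: Wed (+2)  1953: Thu (+1)  1954: Fri (+1) ✓  1955: Sat (+1)
  1956: Mon (+2)  1957: Tue (+1)  1958: Wed (+1)  1959: Thu (+1)
Friday years: 1909, 1915, 1920, 1926, 1937, 1943, 1948, 1954 — 8 in total.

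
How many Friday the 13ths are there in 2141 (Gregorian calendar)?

2

Check the 13th of each month of 2141: Jan 13: Fri, Feb 13: Mon, Mar 13: Mon, Apr 13: Thu, May 13: Sat, Jun 13: Tue, Jul 13: Thu, Aug 13: Sun, Sep 13: Wed, Oct 13: Fri, Nov 13: Mon, Dec 13: Wed.
Friday occurs in January, October — 2 months.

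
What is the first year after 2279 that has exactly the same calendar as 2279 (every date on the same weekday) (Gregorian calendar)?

2290

Two years share a calendar iff Jan 1 falls on the same weekday and both are leap or both are common. 2279: Jan 1 is Wednesday, common year.
2280: Jan 1 Thursday, leap
2281: Jan 1 Saturday, common
2282: Jan 1 Sunday, common
2283: Jan 1 Monday, common
2284: Jan 1 Tuesday, leap
2285: Jan 1 Thursday, common
2286: Jan 1 Friday, common
2287: Jan 1 Saturday, common
2288: Jan 1 Sunday, leap
2289: Jan 1 Tuesday, common
2290: Jan 1 Wednesday, common
2290 matches on both conditions.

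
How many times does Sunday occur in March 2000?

March 2000 has 31 days and begins on Wednesday.
The first Sunday is March 5.
Sundays fall on 5, 12, 19, 26 — that's 4.

4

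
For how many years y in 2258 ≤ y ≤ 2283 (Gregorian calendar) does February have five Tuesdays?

1

February has 28 days (29 in leap years); it has five Tuesdays when Tuesday falls among the first (month-length − 28) days — i.e. when February 1 is Tuesday in a leap year (never in a common year).
February 1 by year: 2258:Mon 2259:Tue 2260:Wed 2261:Fri 2262:Sat 2263:Sun 2264:Mon 2265:Wed 2266:Thu 2267:Fri 2268:Sat 2269:Mon 2270:Tue 2271:Wed 2272:Thu 2273:Sat 2274:Sun 2275:Mon 2276:Tue✓ 2277:Thu 2278:Fri 2279:Sat 2280:Sun 2281:Tue 2282:Wed 2283:Thu
Years with five Tuesdays: 2276 → 1.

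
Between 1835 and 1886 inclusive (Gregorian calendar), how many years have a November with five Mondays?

November has 30 days; it has five Mondays when Monday falls among the first (month-length − 28) days — i.e. when November 1 is one of Monday/Sunday.
November 1 by year: 1835:Sun✓ 1836:Tue 1837:Wed 1838:Thu 1839:Fri 1840:Sun✓ 1841:Mon✓ 1842:Tue 1843:Wed 1844:Fri 1845:Sat 1846:Sun✓ 1847:Mon✓ 1848:Wed 1849:Thu …(22 more)… 1872:Fri 1873:Sat 1874:Sun✓ 1875:Mon✓ 1876:Wed 1877:Thu 1878:Fri 1879:Sat 1880:Mon✓ 1881:Tue 1882:Wed 1883:Thu 1884:Sat 1885:Sun✓ 1886:Mon✓
Years with five Mondays: 1835, 1840, 1841, 1846, 1847, 1852, 1857, 1858, 1863, 1868, 1869, 1874, 1875, 1880, 1885, 1886 → 16.

16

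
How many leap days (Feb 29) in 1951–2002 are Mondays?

2

Leap years in 1951–2002: 13 of them.
Feb 29 weekday advances by 5 (mod 7) from one leap year to the next four years later (or differs when a century non-leap intervenes).
Leap-day weekdays: 1952:Fri 1956:Wed 1960:Mon✓ 1964:Sat 1968:Thu 1972:Tue 1976:Sun 1980:Fri 1984:Wed 1988:Mon✓ 1992:Sat 1996:Thu 2000:Tue
Monday: 1960, 1988 → 2.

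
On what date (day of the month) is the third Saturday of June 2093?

20

June 1, 2093 is a Monday, so the first Saturday is the 6th.
The third Saturday is 6 + 14 = 20.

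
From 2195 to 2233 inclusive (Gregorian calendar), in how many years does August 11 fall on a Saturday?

Track August 11's weekday year by year (advancing +1, or +2 across a Feb 29):
  2195: Tue  2196: Thu (+2)  2197: Fri (+1)  2198: Sat (+1) ✓  2199: Sun (+1)
  2200: Mon (+1)  2201: Tue (+1)  2202: Wed (+1)  2203: Thu (+1)  2204: Sat (+2) ✓
  2205: Sun (+1)  2206: Mon (+1)  2207: Tue (+1)  2208: Thu (+2)  … (11 more years) …
  2220: Fri (+2)  2221: Sat (+1) ✓  2222: Sun (+1)  2223: Mon (+1)  2224: Wed (+2)
  2225: Thu (+1)  2226: Fri (+1)  2227: Sat (+1) ✓  2228: Mon (+2)  2229: Tue (+1)
  2230: Wed (+1)  2231: Thu (+1)  2232: Sat (+2) ✓  2233: Sun (+1)
Saturday years: 2198, 2204, 2210, 2221, 2227, 2232 — 6 in total.

6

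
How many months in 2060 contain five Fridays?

A month of length L has five Fridays iff its first Friday is on day ≤ L−28 (so day 1–3 in a 31-day month, 1–2 in a 30-day month, day 1 in a leap February).
Checking each month of 2060: Jan starts Thu (31d) ✓; Feb starts Sun (29d); Mar starts Mon (31d); Apr starts Thu (30d) ✓; May starts Sat (31d); Jun starts Tue (30d); Jul starts Thu (31d) ✓; Aug starts Sun (31d); Sep starts Wed (30d); Oct starts Fri (31d) ✓; Nov starts Mon (30d); Dec starts Wed (31d) ✓.
Five-Friday months: January, April, July, October, December → 5.

5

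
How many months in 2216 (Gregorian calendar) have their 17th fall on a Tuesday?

Check the 17th of each month of 2216: Jan 17: Wed, Feb 17: Sat, Mar 17: Sun, Apr 17: Wed, May 17: Fri, Jun 17: Mon, Jul 17: Wed, Aug 17: Sat, Sep 17: Tue, Oct 17: Thu, Nov 17: Sun, Dec 17: Tue.
Tuesday occurs in September, December — 2 months.

2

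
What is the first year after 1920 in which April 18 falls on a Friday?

From one year to the next, a fixed date's weekday advances by 1, or by 2 when a Feb 29 lies between the two dates.
1920: April 18 is Sunday.
1921: Monday (+1)
1922: Tuesday (+1)
1923: Wednesday (+1)
1924: Friday (+2)
April 18 falls on a Friday in 1924.

1924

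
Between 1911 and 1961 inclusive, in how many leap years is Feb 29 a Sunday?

Leap years in 1911–1961: 13 of them.
Feb 29 weekday advances by 5 (mod 7) from one leap year to the next four years later (or differs when a century non-leap intervenes).
Leap-day weekdays: 1912:Thu 1916:Tue 1920:Sun✓ 1924:Fri 1928:Wed 1932:Mon 1936:Sat 1940:Thu 1944:Tue 1948:Sun✓ 1952:Fri 1956:Wed 1960:Mon
Sunday: 1920, 1948 → 2.

2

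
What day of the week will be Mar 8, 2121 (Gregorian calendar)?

Saturday

January 1, 2121 is a Wednesday.
March 8 is day 67 of the year, i.e. 66 days after Jan 1.
66 mod 7 = 3, so advance 3 weekdays from Wednesday: Saturday.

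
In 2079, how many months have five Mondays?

A month of length L has five Mondays iff its first Monday is on day ≤ L−28 (so day 1–3 in a 31-day month, 1–2 in a 30-day month, day 1 in a leap February).
Checking each month of 2079: Jan starts Sun (31d) ✓; Feb starts Wed (28d); Mar starts Wed (31d); Apr starts Sat (30d); May starts Mon (31d) ✓; Jun starts Thu (30d); Jul starts Sat (31d) ✓; Aug starts Tue (31d); Sep starts Fri (30d); Oct starts Sun (31d) ✓; Nov starts Wed (30d); Dec starts Fri (31d).
Five-Monday months: January, May, July, October → 4.

4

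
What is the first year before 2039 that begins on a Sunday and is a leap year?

Jan 1 advances by 2 weekdays after a leap year and by 1 after a common year.
2039: Jan 1 is Saturday.
2038: Friday
2037: Thursday
2036: Tuesday (leap)
2035: Monday
2034: Sunday
2033: Saturday
2032: Thursday (leap)
2031: Wednesday
2030: Tuesday
2029: Monday
2028: Saturday (leap)
2027: Friday
2026: Thursday
2025: Wednesday
2024: Monday (leap)
2023: Sunday
2022: Saturday
2021: Friday
2020: Wednesday (leap)
2019: Tuesday
2018: Monday
2017: Sunday
2016: Friday (leap)
2015: Thursday
2014: Wednesday
2013: Tuesday
2012: Sunday (leap)
2012 begins on a Sunday and is a leap year.

2012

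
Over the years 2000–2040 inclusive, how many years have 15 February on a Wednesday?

Track 15 February's weekday year by year (advancing +1, or +2 across a Feb 29):
  2000: Tue  2001: Thu (+2)  2002: Fri (+1)  2003: Sat (+1)  2004: Sun (+1)
  2005: Tue (+2)  2006: Wed (+1) ✓  2007: Thu (+1)  2008: Fri (+1)  2009: Sun (+2)
  2010: Mon (+1)  2011: Tue (+1)  2012: Wed (+1) ✓  2013: Fri (+2)  … (13 more years) …
  2027: Mon (+1)  2028: Tue (+1)  2029: Thu (+2)  2030: Fri (+1)  2031: Sat (+1)
  2032: Sun (+1)  2033: Tue (+2)  2034: Wed (+1) ✓  2035: Thu (+1)  2036: Fri (+1)
  2037: Sun (+2)  2038: Mon (+1)  2039: Tue (+1)  2040: Wed (+1) ✓
Wednesday years: 2006, 2012, 2017, 2023, 2034, 2040 — 6 in total.

6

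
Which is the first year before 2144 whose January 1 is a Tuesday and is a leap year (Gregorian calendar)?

Jan 1 advances by 2 weekdays after a leap year and by 1 after a common year.
2144: Jan 1 is Wednesday (leap).
2143: Tuesday
2142: Monday
2141: Sunday
2140: Friday (leap)
2139: Thursday
2138: Wednesday
2137: Tuesday
2136: Sunday (leap)
2135: Saturday
2134: Friday
2133: Thursday
2132: Tuesday (leap)
2132 begins on a Tuesday and is a leap year.

2132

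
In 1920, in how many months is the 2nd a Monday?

2

Check the 2nd of each month of 1920: Jan 2: Fri, Feb 2: Mon, Mar 2: Tue, Apr 2: Fri, May 2: Sun, Jun 2: Wed, Jul 2: Fri, Aug 2: Mon, Sep 2: Thu, Oct 2: Sat, Nov 2: Tue, Dec 2: Thu.
Monday occurs in February, August — 2 months.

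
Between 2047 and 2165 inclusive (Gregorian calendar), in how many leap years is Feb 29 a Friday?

5

Leap years in 2047–2165: 29 of them.
Feb 29 weekday advances by 5 (mod 7) from one leap year to the next four years later (or differs when a century non-leap intervenes).
Leap-day weekdays: 2048:Sat 2052:Thu 2056:Tue 2060:Sun 2064:Fri✓ 2068:Wed 2072:Mon 2076:Sat 2080:Thu 2084:Tue 2088:Sun 2092:Fri✓ 2096:Wed …(3 more)… 2116:Sat 2120:Thu 2124:Tue 2128:Sun 2132:Fri✓ 2136:Wed 2140:Mon 2144:Sat 2148:Thu 2152:Tue 2156:Sun 2160:Fri✓ 2164:Wed
Friday: 2064, 2092, 2104, 2132, 2160 → 5.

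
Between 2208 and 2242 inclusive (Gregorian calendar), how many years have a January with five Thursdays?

January has 31 days; it has five Thursdays when Thursday falls among the first (month-length − 28) days — i.e. when January 1 is one of Thursday/Wednesday/Tuesday.
January 1 by year: 2208:Fri 2209:Sun 2210:Mon 2211:Tue✓ 2212:Wed✓ 2213:Fri 2214:Sat 2215:Sun 2216:Mon 2217:Wed✓ 2218:Thu✓ 2219:Fri 2220:Sat 2221:Mon 2222:Tue✓ …(5 more)… 2228:Tue✓ 2229:Thu✓ 2230:Fri 2231:Sat 2232:Sun 2233:Tue✓ 2234:Wed✓ 2235:Thu✓ 2236:Fri 2237:Sun 2238:Mon 2239:Tue✓ 2240:Wed✓ 2241:Fri 2242:Sat
Years with five Thursdays: 2211, 2212, 2217, 2218, 2222, 2223, 2224, 2228, 2229, 2233, 2234, 2235, 2239, 2240 → 14.

14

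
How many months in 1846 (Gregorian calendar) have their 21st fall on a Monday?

2

Check the 21st of each month of 1846: Jan 21: Wed, Feb 21: Sat, Mar 21: Sat, Apr 21: Tue, May 21: Thu, Jun 21: Sun, Jul 21: Tue, Aug 21: Fri, Sep 21: Mon, Oct 21: Wed, Nov 21: Sat, Dec 21: Mon.
Monday occurs in September, December — 2 months.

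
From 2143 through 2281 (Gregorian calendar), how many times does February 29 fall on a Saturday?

Leap years in 2143–2281: 34 of them.
Feb 29 weekday advances by 5 (mod 7) from one leap year to the next four years later (or differs when a century non-leap intervenes).
Leap-day weekdays: 2144:Sat✓ 2148:Thu 2152:Tue 2156:Sun 2160:Fri 2164:Wed 2168:Mon 2172:Sat✓ 2176:Thu 2180:Tue 2184:Sun 2188:Fri 2192:Wed …(8 more)… 2232:Wed 2236:Mon 2240:Sat✓ 2244:Thu 2248:Tue 2252:Sun 2256:Fri 2260:Wed 2264:Mon 2268:Sat✓ 2272:Thu 2276:Tue 2280:Sun
Saturday: 2144, 2172, 2212, 2240, 2268 → 5.

5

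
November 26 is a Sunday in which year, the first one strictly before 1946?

1944

From one year to the next, a fixed date's weekday advances by 1, or by 2 when a Feb 29 lies between the two dates.
1946: November 26 is Tuesday.
1945: Monday (−1)
1944: Sunday (−1)
November 26 falls on a Sunday in 1944.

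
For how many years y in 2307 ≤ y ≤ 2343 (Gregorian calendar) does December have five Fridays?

16

December has 31 days; it has five Fridays when Friday falls among the first (month-length − 28) days — i.e. when December 1 is one of Friday/Thursday/Wednesday.
December 1 by year: 2307:Sun 2308:Tue 2309:Wed✓ 2310:Thu✓ 2311:Fri✓ 2312:Sun 2313:Mon 2314:Tue 2315:Wed✓ 2316:Fri✓ 2317:Sat 2318:Sun 2319:Mon 2320:Wed✓ 2321:Thu✓ …(7 more)… 2329:Sun 2330:Mon 2331:Tue 2332:Thu✓ 2333:Fri✓ 2334:Sat 2335:Sun 2336:Tue 2337:Wed✓ 2338:Thu✓ 2339:Fri✓ 2340:Sun 2341:Mon 2342:Tue 2343:Wed✓
Years with five Fridays: 2309, 2310, 2311, 2315, 2316, 2320, 2321, 2322, 2326, 2327, 2332, 2333, 2337, 2338, 2339, 2343 → 16.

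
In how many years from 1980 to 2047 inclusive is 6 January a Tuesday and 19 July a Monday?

2

Check each year's weekday for 6 January and 19 July:
  1980: Sun/Sat  1981: Tue/Sun  1982: Wed/Mon  1983: Thu/Tue  1984: Fri/Thu  1985: Sun/Fri  1986: Mon/Sat  1987: Tue/Sun  1988: Wed/Tue  1989: Fri/Wed  1990: Sat/Thu  1991: Sun/Fri  1992: Mon/Sun  1993: Wed/Mon  …(40 more)…  2034: Fri/Wed  2035: Sat/Thu  2036: Sun/Sat  2037: Tue/Sun  2038: Wed/Mon  2039: Thu/Tue  2040: Fri/Thu  2041: Sun/Fri  2042: Mon/Sat  2043: Tue/Sun  2044: Wed/Tue  2045: Fri/Wed  2046: Sat/Thu  2047: Sun/Fri
Both conditions hold in: 2004, 2032 — 2.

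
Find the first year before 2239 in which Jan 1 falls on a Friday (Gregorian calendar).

Jan 1 advances by 2 weekdays after a leap year and by 1 after a common year.
2239: Jan 1 is Tuesday.
2238: Monday
2237: Sunday
2236: Friday (leap)
2236 begins on a Friday

2236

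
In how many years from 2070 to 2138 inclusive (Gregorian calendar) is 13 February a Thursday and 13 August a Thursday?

Check each year's weekday for 13 February and 13 August:
  2070: Thu/Wed  2071: Fri/Thu  2072: Sat/Sat  2073: Mon/Sun  2074: Tue/Mon  2075: Wed/Tue  2076: Thu/Thu ✓  2077: Sat/Fri  2078: Sun/Sat  2079: Mon/Sun  2080: Tue/Tue  2081: Thu/Wed  2082: Fri/Thu  2083: Sat/Fri  …(41 more)…  2125: Tue/Mon  2126: Wed/Tue  2127: Thu/Wed  2128: Fri/Fri  2129: Sun/Sat  2130: Mon/Sun  2131: Tue/Mon  2132: Wed/Wed  2133: Fri/Thu  2134: Sat/Fri  2135: Sun/Sat  2136: Mon/Mon  2137: Wed/Tue  2138: Thu/Wed
Both conditions hold in: 2076, 2116 — 2.

2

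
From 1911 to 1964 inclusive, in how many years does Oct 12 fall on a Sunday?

Track Oct 12's weekday year by year (advancing +1, or +2 across a Feb 29):
  1911: Thu  1912: Sat (+2)  1913: Sun (+1) ✓  1914: Mon (+1)  1915: Tue (+1)
  1916: Thu (+2)  1917: Fri (+1)  1918: Sat (+1)  1919: Sun (+1) ✓  1920: Tue (+2)
  1921: Wed (+1)  1922: Thu (+1)  1923: Fri (+1)  1924: Sun (+2) ✓  … (26 more years) …
  1951: Fri (+1)  1952: Sun (+2) ✓  1953: Mon (+1)  1954: Tue (+1)  1955: Wed (+1)
  1956: Fri (+2)  1957: Sat (+1)  1958: Sun (+1) ✓  1959: Mon (+1)  1960: Wed (+2)
  1961: Thu (+1)  1962: Fri (+1)  1963: Sat (+1)  1964: Mon (+2)
Sunday years: 1913, 1919, 1924, 1930, 1941, 1947, 1952, 1958 — 8 in total.

8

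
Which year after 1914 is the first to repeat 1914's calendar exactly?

1925

Two years share a calendar iff Jan 1 falls on the same weekday and both are leap or both are common. 1914: Jan 1 is Thursday, common year.
1915: Jan 1 Friday, common
1916: Jan 1 Saturday, leap
1917: Jan 1 Monday, common
1918: Jan 1 Tuesday, common
1919: Jan 1 Wednesday, common
1920: Jan 1 Thursday, leap
1921: Jan 1 Saturday, common
1922: Jan 1 Sunday, common
1923: Jan 1 Monday, common
1924: Jan 1 Tuesday, leap
1925: Jan 1 Thursday, common
1925 matches on both conditions.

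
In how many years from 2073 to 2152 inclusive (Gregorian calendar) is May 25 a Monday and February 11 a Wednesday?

Check each year's weekday for May 25 and February 11:
  2073: Thu/Sat  2074: Fri/Sun  2075: Sat/Mon  2076: Mon/Tue  2077: Tue/Thu  2078: Wed/Fri  2079: Thu/Sat  2080: Sat/Sun  2081: Sun/Tue  2082: Mon/Wed ✓  2083: Tue/Thu  2084: Thu/Fri  2085: Fri/Sun  2086: Sat/Mon  …(52 more)…  2139: Mon/Wed ✓  2140: Wed/Thu  2141: Thu/Sat  2142: Fri/Sun  2143: Sat/Mon  2144: Mon/Tue  2145: Tue/Thu  2146: Wed/Fri  2147: Thu/Sat  2148: Sat/Sun  2149: Sun/Tue  2150: Mon/Wed ✓  2151: Tue/Thu  2152: Thu/Fri
Both conditions hold in: 2082, 2093, 2099, 2105, 2111, 2122, 2133, 2139, 2150 — 9.

9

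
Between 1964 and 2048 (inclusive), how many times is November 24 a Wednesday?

Track November 24's weekday year by year (advancing +1, or +2 across a Feb 29):
  1964: Tue  1965: Wed (+1) ✓  1966: Thu (+1)  1967: Fri (+1)  1968: Sun (+2)
  1969: Mon (+1)  1970: Tue (+1)  1971: Wed (+1) ✓  1972: Fri (+2)  1973: Sat (+1)
  1974: Sun (+1)  1975: Mon (+1)  1976: Wed (+2) ✓  1977: Thu (+1)  … (57 more years) …
  2035: Sat (+1)  2036: Mon (+2)  2037: Tue (+1)  2038: Wed (+1) ✓  2039: Thu (+1)
  2040: Sat (+2)  2041: Sun (+1)  2042: Mon (+1)  2043: Tue (+1)  2044: Thu (+2)
  2045: Fri (+1)  2046: Sat (+1)  2047: Sun (+1)  2048: Tue (+2)
Wednesday years: 1965, 1971, 1976, 1982, 1993, 1999, 2004, 2010, 2021, 2027, 2032, 2038 — 12 in total.

12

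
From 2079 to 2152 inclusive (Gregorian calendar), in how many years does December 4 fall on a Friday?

11

Track December 4's weekday year by year (advancing +1, or +2 across a Feb 29):
  2079: Mon  2080: Wed (+2)  2081: Thu (+1)  2082: Fri (+1) ✓  2083: Sat (+1)
  2084: Mon (+2)  2085: Tue (+1)  2086: Wed (+1)  2087: Thu (+1)  2088: Sat (+2)
  2089: Sun (+1)  2090: Mon (+1)  2091: Tue (+1)  2092: Thu (+2)  … (46 more years) …
  2139: Fri (+1) ✓  2140: Sun (+2)  2141: Mon (+1)  2142: Tue (+1)  2143: Wed (+1)
  2144: Fri (+2) ✓  2145: Sat (+1)  2146: Sun (+1)  2147: Mon (+1)  2148: Wed (+2)
  2149: Thu (+1)  2150: Fri (+1) ✓  2151: Sat (+1)  2152: Mon (+2)
Friday years: 2082, 2093, 2099, 2105, 2111, 2116, 2122, 2133, 2139, 2144, 2150 — 11 in total.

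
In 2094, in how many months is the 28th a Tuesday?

Check the 28th of each month of 2094: Jan 28: Thu, Feb 28: Sun, Mar 28: Sun, Apr 28: Wed, May 28: Fri, Jun 28: Mon, Jul 28: Wed, Aug 28: Sat, Sep 28: Tue, Oct 28: Thu, Nov 28: Sun, Dec 28: Tue.
Tuesday occurs in September, December — 2 months.

2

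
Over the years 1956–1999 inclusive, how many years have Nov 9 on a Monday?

Track Nov 9's weekday year by year (advancing +1, or +2 across a Feb 29):
  1956: Fri  1957: Sat (+1)  1958: Sun (+1)  1959: Mon (+1) ✓  1960: Wed (+2)
  1961: Thu (+1)  1962: Fri (+1)  1963: Sat (+1)  1964: Mon (+2) ✓  1965: Tue (+1)
  1966: Wed (+1)  1967: Thu (+1)  1968: Sat (+2)  1969: Sun (+1)  … (16 more years) …
  1986: Sun (+1)  1987: Mon (+1) ✓  1988: Wed (+2)  1989: Thu (+1)  1990: Fri (+1)
  1991: Sat (+1)  1992: Mon (+2) ✓  1993: Tue (+1)  1994: Wed (+1)  1995: Thu (+1)
  1996: Sat (+2)  1997: Sun (+1)  1998: Mon (+1) ✓  1999: Tue (+1)
Monday years: 1959, 1964, 1970, 1981, 1987, 1992, 1998 — 7 in total.

7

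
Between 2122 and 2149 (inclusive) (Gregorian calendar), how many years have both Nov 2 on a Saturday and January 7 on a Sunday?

1

Check each year's weekday for Nov 2 and January 7:
  2122: Mon/Wed  2123: Tue/Thu  2124: Thu/Fri  2125: Fri/Sun  2126: Sat/Mon  2127: Sun/Tue  2128: Tue/Wed  2129: Wed/Fri  2130: Thu/Sat  2131: Fri/Sun  2132: Sun/Mon  2133: Mon/Wed  2134: Tue/Thu  2135: Wed/Fri  2136: Fri/Sat  2137: Sat/Mon  2138: Sun/Tue  2139: Mon/Wed  2140: Wed/Thu  2141: Thu/Sat  2142: Fri/Sun  2143: Sat/Mon  2144: Mon/Tue  2145: Tue/Thu  2146: Wed/Fri  2147: Thu/Sat  2148: Sat/Sun ✓  2149: Sun/Tue
Both conditions hold in: 2148 — 1.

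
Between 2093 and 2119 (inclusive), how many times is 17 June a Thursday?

Track 17 June's weekday year by year (advancing +1, or +2 across a Feb 29):
  2093: Wed  2094: Thu (+1) ✓  2095: Fri (+1)  2096: Sun (+2)  2097: Mon (+1)
  2098: Tue (+1)  2099: Wed (+1)  2100: Thu (+1) ✓  2101: Fri (+1)  2102: Sat (+1)
  2103: Sun (+1)  2104: Tue (+2)  2105: Wed (+1)  2106: Thu (+1) ✓  2107: Fri (+1)
  2108: Sun (+2)  2109: Mon (+1)  2110: Tue (+1)  2111: Wed (+1)  2112: Fri (+2)
  2113: Sat (+1)  2114: Sun (+1)  2115: Mon (+1)  2116: Wed (+2)  2117: Thu (+1) ✓
  2118: Fri (+1)  2119: Sat (+1)
Thursday years: 2094, 2100, 2106, 2117 — 4 in total.

4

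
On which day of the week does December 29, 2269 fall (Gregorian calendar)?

January 1, 2269 is a Friday.
December 29 is day 363 of the year, i.e. 362 days after Jan 1.
362 mod 7 = 5, so advance 5 weekdays from Friday: Wednesday.

Wednesday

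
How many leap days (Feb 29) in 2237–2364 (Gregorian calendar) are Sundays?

Leap years in 2237–2364: 31 of them.
Feb 29 weekday advances by 5 (mod 7) from one leap year to the next four years later (or differs when a century non-leap intervenes).
Leap-day weekdays: 2240:Sat 2244:Thu 2248:Tue 2252:Sun✓ 2256:Fri 2260:Wed 2264:Mon 2268:Sat 2272:Thu 2276:Tue 2280:Sun✓ 2284:Fri 2288:Wed …(5 more)… 2316:Tue 2320:Sun✓ 2324:Fri 2328:Wed 2332:Mon 2336:Sat 2340:Thu 2344:Tue 2348:Sun✓ 2352:Fri 2356:Wed 2360:Mon 2364:Sat
Sunday: 2252, 2280, 2320, 2348 → 4.

4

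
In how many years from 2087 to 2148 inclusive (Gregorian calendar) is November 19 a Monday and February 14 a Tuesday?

Check each year's weekday for November 19 and February 14:
  2087: Wed/Fri  2088: Fri/Sat  2089: Sat/Mon  2090: Sun/Tue  2091: Mon/Wed  2092: Wed/Thu  2093: Thu/Sat  2094: Fri/Sun  2095: Sat/Mon  2096: Mon/Tue ✓  2097: Tue/Thu  2098: Wed/Fri  2099: Thu/Sat  2100: Fri/Sun  …(34 more)…  2135: Sat/Mon  2136: Mon/Tue ✓  2137: Tue/Thu  2138: Wed/Fri  2139: Thu/Sat  2140: Sat/Sun  2141: Sun/Tue  2142: Mon/Wed  2143: Tue/Thu  2144: Thu/Fri  2145: Fri/Sun  2146: Sat/Mon  2147: Sun/Tue  2148: Tue/Wed
Both conditions hold in: 2096, 2108, 2136 — 3.

3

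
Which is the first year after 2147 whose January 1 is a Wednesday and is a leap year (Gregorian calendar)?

2172

Jan 1 advances by 2 weekdays after a leap year and by 1 after a common year.
2147: Jan 1 is Sunday.
2148: Monday (leap)
2149: Wednesday
2150: Thursday
2151: Friday
2152: Saturday (leap)
2153: Monday
2154: Tuesday
2155: Wednesday
2156: Thursday (leap)
2157: Saturday
2158: Sunday
2159: Monday
2160: Tuesday (leap)
2161: Thursday
2162: Friday
2163: Saturday
2164: Sunday (leap)
2165: Tuesday
2166: Wednesday
2167: Thursday
2168: Friday (leap)
2169: Sunday
2170: Monday
2171: Tuesday
2172: Wednesday (leap)
2172 begins on a Wednesday and is a leap year.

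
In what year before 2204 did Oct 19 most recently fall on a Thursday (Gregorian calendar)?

2197

From one year to the next, a fixed date's weekday advances by 1, or by 2 when a Feb 29 lies between the two dates.
2204: October 19 is Friday.
2203: Wednesday (−2)
2202: Tuesday (−1)
2201: Monday (−1)
2200: Sunday (−1)
2199: Saturday (−1)
2198: Friday (−1)
2197: Thursday (−1)
Oct 19 falls on a Thursday in 2197.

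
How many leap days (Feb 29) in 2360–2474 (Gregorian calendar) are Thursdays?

Leap years in 2360–2474: 29 of them.
Feb 29 weekday advances by 5 (mod 7) from one leap year to the next four years later (or differs when a century non-leap intervenes).
Leap-day weekdays: 2360:Mon 2364:Sat 2368:Thu✓ 2372:Tue 2376:Sun 2380:Fri 2384:Wed 2388:Mon 2392:Sat 2396:Thu✓ 2400:Tue 2404:Sun 2408:Fri …(3 more)… 2424:Thu✓ 2428:Tue 2432:Sun 2436:Fri 2440:Wed 2444:Mon 2448:Sat 2452:Thu✓ 2456:Tue 2460:Sun 2464:Fri 2468:Wed 2472:Mon
Thursday: 2368, 2396, 2424, 2452 → 4.

4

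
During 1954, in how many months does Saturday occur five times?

A month of length L has five Saturdays iff its first Saturday is on day ≤ L−28 (so day 1–3 in a 31-day month, 1–2 in a 30-day month, day 1 in a leap February).
Checking each month of 1954: Jan starts Fri (31d) ✓; Feb starts Mon (28d); Mar starts Mon (31d); Apr starts Thu (30d); May starts Sat (31d) ✓; Jun starts Tue (30d); Jul starts Thu (31d) ✓; Aug starts Sun (31d); Sep starts Wed (30d); Oct starts Fri (31d) ✓; Nov starts Mon (30d); Dec starts Wed (31d).
Five-Saturday months: January, May, July, October → 4.

4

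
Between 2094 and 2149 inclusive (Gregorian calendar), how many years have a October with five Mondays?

October has 31 days; it has five Mondays when Monday falls among the first (month-length − 28) days — i.e. when October 1 is one of Monday/Sunday/Saturday.
October 1 by year: 2094:Fri 2095:Sat✓ 2096:Mon✓ 2097:Tue 2098:Wed 2099:Thu 2100:Fri 2101:Sat✓ 2102:Sun✓ 2103:Mon✓ 2104:Wed 2105:Thu 2106:Fri 2107:Sat✓ 2108:Mon✓ …(26 more)… 2135:Sat✓ 2136:Mon✓ 2137:Tue 2138:Wed 2139:Thu 2140:Sat✓ 2141:Sun✓ 2142:Mon✓ 2143:Tue 2144:Thu 2145:Fri 2146:Sat✓ 2147:Sun✓ 2148:Tue 2149:Wed
Years with five Mondays: 2095, 2096, 2101, 2102, 2103, 2107, 2108, 2112, 2113, 2114, 2118, 2119, 2124, 2125, 2129, 2130, 2131, 2135, 2136, 2140, 2141, 2142, 2146, 2147 → 24.

24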